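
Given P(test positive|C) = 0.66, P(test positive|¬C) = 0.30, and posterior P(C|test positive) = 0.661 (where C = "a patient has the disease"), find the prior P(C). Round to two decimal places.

P(C) = 0.47

Bayes' rule in odds form gives O(C|E) = O(C)·[P(E|C)/P(E|¬C)], hence O(C) = O(C|E)/LR.
Posterior odds = 0.661/(1−0.661) = 1.9499. LR = 0.66/0.30 = 2.2000.
Prior odds = 1.9499/2.2000 = 0.8863, so P(C) = 0.8863/(1+0.8863) ≈ 0.47.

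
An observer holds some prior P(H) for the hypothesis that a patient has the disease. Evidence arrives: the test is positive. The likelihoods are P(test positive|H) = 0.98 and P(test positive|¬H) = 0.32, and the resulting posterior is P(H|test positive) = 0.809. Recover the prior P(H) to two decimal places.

P(H) = 0.58

Bayes' rule in odds form gives O(H|E) = O(H)·[P(E|H)/P(E|¬H)], hence O(H) = O(H|E)/LR.
Posterior odds = 0.809/(1−0.809) = 4.2356. LR = 0.98/0.32 = 3.0625.
Prior odds = 4.2356/3.0625 = 1.3831, so P(H) = 1.3831/(1+1.3831) ≈ 0.58.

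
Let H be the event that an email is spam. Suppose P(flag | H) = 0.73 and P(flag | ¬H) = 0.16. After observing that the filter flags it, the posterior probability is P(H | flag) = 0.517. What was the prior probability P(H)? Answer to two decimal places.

P(H) = 0.19

In odds form, posterior odds = prior odds × likelihood ratio, so prior odds = posterior odds ÷ LR.
Posterior odds = 0.517/(1−0.517) = 1.0704. LR = 0.73/0.16 = 4.5625.
Prior odds = 1.0704/4.5625 = 0.2346, so P(H) = 0.2346/(1+0.2346) ≈ 0.19.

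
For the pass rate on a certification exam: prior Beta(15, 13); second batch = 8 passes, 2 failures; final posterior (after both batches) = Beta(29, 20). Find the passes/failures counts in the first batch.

Because Beta–binomial updating is additive in the counts, the combined data contributed (α_post−α_prior, β_post−β_prior) successes and failures.
Total across both batches: 29−15=14 passes, 20−13=7 failures.
Subtract the second batch: 14−8=6 passes and 7−2=5 failures.

6 passes and 5 failures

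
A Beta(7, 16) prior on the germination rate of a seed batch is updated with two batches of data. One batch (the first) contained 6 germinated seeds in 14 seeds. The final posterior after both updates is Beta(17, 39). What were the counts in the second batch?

4 germinated seeds and 15 non-germinating seeds

Sequential conjugate updates are equivalent to a single update on the pooled data, so total successes = posterior α − prior α and total failures = posterior β − prior β.
Total across both batches: 17−7=10 germinated seeds, 39−16=23 non-germinating seeds.
Subtract the first batch: 10−6=4 germinated seeds and 23−8=15 non-germinating seeds.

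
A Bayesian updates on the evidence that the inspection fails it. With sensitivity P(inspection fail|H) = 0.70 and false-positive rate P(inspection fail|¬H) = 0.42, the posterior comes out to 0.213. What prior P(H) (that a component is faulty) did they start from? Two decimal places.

P(H) = 0.14

Bayes' rule in odds form gives O(H|E) = O(H)·[P(E|H)/P(E|¬H)], hence O(H) = O(H|E)/LR.
Posterior odds = 0.213/(1−0.213) = 0.2706. LR = 0.70/0.42 = 1.6667.
Prior odds = 0.2706/1.6667 = 0.1624, so P(H) = 0.1624/(1+0.1624) ≈ 0.14.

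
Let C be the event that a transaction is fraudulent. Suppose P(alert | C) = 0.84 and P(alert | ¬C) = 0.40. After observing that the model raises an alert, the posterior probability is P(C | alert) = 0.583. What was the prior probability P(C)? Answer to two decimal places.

P(C) = 0.40

In odds form, posterior odds = prior odds × likelihood ratio, so prior odds = posterior odds ÷ LR.
Posterior odds = 0.583/(1−0.583) = 1.3981. LR = 0.84/0.40 = 2.1000.
Prior odds = 1.3981/2.1000 = 0.6658, so P(C) = 0.6658/(1+0.6658) ≈ 0.40.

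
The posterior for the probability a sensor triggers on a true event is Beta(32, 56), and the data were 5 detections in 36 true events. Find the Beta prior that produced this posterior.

A Beta(a, b) prior with s successes and f failures in binomial data gives a Beta(a+s, b+f) posterior.
So a = 32 − 5 = 27 and b = 56 − 31 = 25.

Beta(27, 25)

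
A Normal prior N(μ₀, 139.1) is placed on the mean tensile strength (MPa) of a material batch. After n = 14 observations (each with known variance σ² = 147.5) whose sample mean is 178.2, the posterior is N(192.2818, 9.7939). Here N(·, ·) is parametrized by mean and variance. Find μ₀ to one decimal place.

With known observation variance, the Normal–Normal posterior has precision τ_n = τ₀ + n/σ² and mean μ_n = (τ₀μ₀ + (n/σ²)x̄)/τ_n.
Here τ₀ = 1/139.1 = 0.007189 and τ_data = 14/147.5 = 0.094915, so τ_n = 0.102104.
Rearranging for μ₀: μ₀ = (μ_n·τ_n − τ_data·x̄)/τ₀ = (192.2818·0.102104 − 0.094915·178.2) / 0.007189 = 2.718888/0.007189 ≈ 378.2.

μ₀ = 378.2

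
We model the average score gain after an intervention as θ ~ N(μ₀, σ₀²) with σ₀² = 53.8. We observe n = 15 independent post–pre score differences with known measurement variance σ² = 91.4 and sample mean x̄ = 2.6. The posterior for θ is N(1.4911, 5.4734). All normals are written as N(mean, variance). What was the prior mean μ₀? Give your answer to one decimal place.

μ₀ = -8.3

With known observation variance, the Normal–Normal posterior has precision τ_n = τ₀ + n/σ² and mean μ_n = (τ₀μ₀ + (n/σ²)x̄)/τ_n.
Here τ₀ = 1/53.8 = 0.018587 and τ_data = 15/91.4 = 0.164114, so τ_n = 0.182701.
Rearranging for μ₀: μ₀ = (μ_n·τ_n − τ_data·x̄)/τ₀ = (1.4911·0.182701 − 0.164114·2.6) / 0.018587 = -0.154271/0.018587 ≈ -8.3.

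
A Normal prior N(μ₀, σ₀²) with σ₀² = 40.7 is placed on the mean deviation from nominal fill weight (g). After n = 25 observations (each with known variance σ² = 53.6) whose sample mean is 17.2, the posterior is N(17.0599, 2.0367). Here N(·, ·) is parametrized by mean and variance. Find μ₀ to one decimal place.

With known observation variance, the Normal–Normal posterior has precision τ_n = τ₀ + n/σ² and mean μ_n = (τ₀μ₀ + (n/σ²)x̄)/τ_n.
Here τ₀ = 1/40.7 = 0.024570 and τ_data = 25/53.6 = 0.466418, so τ_n = 0.490988.
Rearranging for μ₀: μ₀ = (μ_n·τ_n − τ_data·x̄)/τ₀ = (17.0599·0.490988 − 0.466418·17.2) / 0.024570 = 0.353817/0.024570 ≈ 14.4.

μ₀ = 14.4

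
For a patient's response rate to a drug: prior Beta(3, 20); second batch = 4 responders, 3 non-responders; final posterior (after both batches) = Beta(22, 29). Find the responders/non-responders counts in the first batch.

15 responders and 6 non-responders

Sequential conjugate updates are equivalent to a single update on the pooled data, so total successes = posterior α − prior α and total failures = posterior β − prior β.
Total across both batches: 22−3=19 responders, 29−20=9 non-responders.
Subtract the second batch: 19−4=15 responders and 9−3=6 non-responders.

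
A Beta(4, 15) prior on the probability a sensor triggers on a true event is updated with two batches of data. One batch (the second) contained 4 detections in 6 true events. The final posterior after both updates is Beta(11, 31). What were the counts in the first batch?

3 detections and 14 misses

Sequential conjugate updates are equivalent to a single update on the pooled data, so total successes = posterior α − prior α and total failures = posterior β − prior β.
Total across both batches: 11−4=7 detections, 31−15=16 misses.
Subtract the second batch: 7−4=3 detections and 16−2=14 misses.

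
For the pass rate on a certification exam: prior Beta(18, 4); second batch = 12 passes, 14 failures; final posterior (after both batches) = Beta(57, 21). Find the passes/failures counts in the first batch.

Because Beta–binomial updating is additive in the counts, the combined data contributed (α_post−α_prior, β_post−β_prior) successes and failures.
Total across both batches: 57−18=39 passes, 21−4=17 failures.
Subtract the second batch: 39−12=27 passes and 17−14=3 failures.

27 passes and 3 failures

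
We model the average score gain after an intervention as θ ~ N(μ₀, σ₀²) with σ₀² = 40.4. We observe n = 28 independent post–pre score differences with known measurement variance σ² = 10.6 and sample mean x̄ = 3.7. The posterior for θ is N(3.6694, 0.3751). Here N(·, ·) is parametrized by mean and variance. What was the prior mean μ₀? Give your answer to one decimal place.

μ₀ = 0.4

With known observation variance, the Normal–Normal posterior has precision τ_n = τ₀ + n/σ² and mean μ_n = (τ₀μ₀ + (n/σ²)x̄)/τ_n.
Here τ₀ = 1/40.4 = 0.024752 and τ_data = 28/10.6 = 2.641509, so τ_n = 2.666261.
Rearranging for μ₀: μ₀ = (μ_n·τ_n − τ_data·x̄)/τ₀ = (3.6694·2.666261 − 2.641509·3.7) / 0.024752 = 0.009995/0.024752 ≈ 0.4.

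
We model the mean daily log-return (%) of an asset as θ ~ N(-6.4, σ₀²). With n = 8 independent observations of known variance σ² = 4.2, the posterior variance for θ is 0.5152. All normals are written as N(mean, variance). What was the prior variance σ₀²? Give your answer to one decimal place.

σ₀² = 27.6

Posterior precision equals prior precision plus data precision: 1/σ_n² = 1/σ₀² + n/σ².
So 1/σ₀² = 1/0.5152 − 8/4.2 = 1.940994 − 1.904762 = 0.036232.
Hence σ₀² = 1/0.036232 ≈ 27.6.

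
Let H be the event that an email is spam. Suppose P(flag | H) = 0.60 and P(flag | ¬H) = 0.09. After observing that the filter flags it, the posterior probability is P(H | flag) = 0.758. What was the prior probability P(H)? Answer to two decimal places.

Bayes' rule in odds form gives O(H|E) = O(H)·[P(E|H)/P(E|¬H)], hence O(H) = O(H|E)/LR.
Posterior odds = 0.758/(1−0.758) = 3.1322. LR = 0.60/0.09 = 6.6667.
Prior odds = 3.1322/6.6667 = 0.4698, so P(H) = 0.4698/(1+0.4698) ≈ 0.32.

P(H) = 0.32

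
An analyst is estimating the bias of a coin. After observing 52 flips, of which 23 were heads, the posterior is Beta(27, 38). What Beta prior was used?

A Beta(a, b) prior with s successes and f failures in binomial data gives a Beta(a+s, b+f) posterior.
Subtract the data counts: 27−23=4, 38−29=9.

Beta(4, 9)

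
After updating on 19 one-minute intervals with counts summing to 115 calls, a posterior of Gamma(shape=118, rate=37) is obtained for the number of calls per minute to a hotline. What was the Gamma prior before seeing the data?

A Gamma(α, β) prior (rate parametrization) on a Poisson rate with n observations summing to S gives posterior Gamma(α+S, β+n).
So α = 118 − 115 = 3 and β = 37 − 19 = 18.

Gamma(shape=3, rate=18)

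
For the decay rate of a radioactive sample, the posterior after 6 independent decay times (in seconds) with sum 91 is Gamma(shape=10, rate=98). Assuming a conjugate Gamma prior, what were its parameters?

Gamma(shape=4, rate=7)

For an exponential likelihood with a Gamma(α, β) prior on the rate, n observations with total T give posterior Gamma(α+n, β+T).
So α = 10 − 6 = 4 and β = 98 − 91 = 7.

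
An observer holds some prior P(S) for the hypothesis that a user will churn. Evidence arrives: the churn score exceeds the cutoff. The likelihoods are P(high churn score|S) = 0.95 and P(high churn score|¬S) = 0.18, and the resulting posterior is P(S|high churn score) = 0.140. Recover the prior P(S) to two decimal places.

P(S) = 0.03

In odds form, posterior odds = prior odds × likelihood ratio, so prior odds = posterior odds ÷ LR.
Posterior odds = 0.140/(1−0.140) = 0.1628. LR = 0.95/0.18 = 5.2778.
Prior odds = 0.1628/5.2778 = 0.0308, so P(S) = 0.0308/(1+0.0308) ≈ 0.03.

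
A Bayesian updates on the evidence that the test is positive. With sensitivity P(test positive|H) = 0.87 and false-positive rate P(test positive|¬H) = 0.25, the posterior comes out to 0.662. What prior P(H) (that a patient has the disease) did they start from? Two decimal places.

In odds form, posterior odds = prior odds × likelihood ratio, so prior odds = posterior odds ÷ LR.
Posterior odds = 0.662/(1−0.662) = 1.9586. LR = 0.87/0.25 = 3.4800.
Prior odds = 1.9586/3.4800 = 0.5628, so P(H) = 0.5628/(1+0.5628) ≈ 0.36.

P(H) = 0.36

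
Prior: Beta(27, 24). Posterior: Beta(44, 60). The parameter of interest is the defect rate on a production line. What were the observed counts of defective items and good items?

A Beta(α, β) prior with s successes and f failures in binomial data gives a Beta(α+s, β+f) posterior.
So s = 44 − 27 = 17 and f = 60 − 24 = 36.

17 defective items and 36 good items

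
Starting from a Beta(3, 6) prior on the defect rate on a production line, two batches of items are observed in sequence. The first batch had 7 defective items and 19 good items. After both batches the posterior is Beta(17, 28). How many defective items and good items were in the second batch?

Because Beta–binomial updating is additive in the counts, the combined data contributed (α_post−α_prior, β_post−β_prior) successes and failures.
Total across both batches: 17−3=14 defective items, 28−6=22 good items.
Subtract the first batch: 14−7=7 defective items and 22−19=3 good items.

7 defective items and 3 good items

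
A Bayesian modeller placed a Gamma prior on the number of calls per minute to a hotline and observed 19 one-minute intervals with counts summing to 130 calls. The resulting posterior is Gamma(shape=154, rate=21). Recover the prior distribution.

Gamma–Poisson conjugacy: posterior shape = α + Σxᵢ, posterior rate = β + n.
So α = 154 − 130 = 24 and β = 21 − 19 = 2.

Gamma(shape=24, rate=2)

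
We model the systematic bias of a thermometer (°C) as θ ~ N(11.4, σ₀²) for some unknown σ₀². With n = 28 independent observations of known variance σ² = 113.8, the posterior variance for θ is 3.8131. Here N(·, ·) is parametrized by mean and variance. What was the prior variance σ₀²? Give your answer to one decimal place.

Posterior precision equals prior precision plus data precision: 1/σ_n² = 1/σ₀² + n/σ².
So 1/σ₀² = 1/3.8131 − 28/113.8 = 0.262254 − 0.246046 = 0.016208.
Hence σ₀² = 1/0.016208 ≈ 61.7.

σ₀² = 61.7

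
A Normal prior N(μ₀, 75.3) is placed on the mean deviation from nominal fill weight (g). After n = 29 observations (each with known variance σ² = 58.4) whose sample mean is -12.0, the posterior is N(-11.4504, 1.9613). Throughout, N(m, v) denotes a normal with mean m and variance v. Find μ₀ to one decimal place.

μ₀ = 9.1

With known observation variance, the Normal–Normal posterior has precision τ_n = τ₀ + n/σ² and mean μ_n = (τ₀μ₀ + (n/σ²)x̄)/τ_n.
Here τ₀ = 1/75.3 = 0.013280 and τ_data = 29/58.4 = 0.496575, so τ_n = 0.509855.
Rearranging for μ₀: μ₀ = (μ_n·τ_n − τ_data·x̄)/τ₀ = (-11.4504·0.509855 − 0.496575·-12.0) / 0.013280 = 0.120856/0.013280 ≈ 9.1.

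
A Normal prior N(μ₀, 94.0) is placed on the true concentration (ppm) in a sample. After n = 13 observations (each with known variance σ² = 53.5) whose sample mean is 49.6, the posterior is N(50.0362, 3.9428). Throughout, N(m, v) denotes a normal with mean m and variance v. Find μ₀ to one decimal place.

μ₀ = 60.0

With known observation variance, the Normal–Normal posterior has precision τ_n = τ₀ + n/σ² and mean μ_n = (τ₀μ₀ + (n/σ²)x̄)/τ_n.
Here τ₀ = 1/94.0 = 0.010638 and τ_data = 13/53.5 = 0.242991, so τ_n = 0.253629.
Rearranging for μ₀: μ₀ = (μ_n·τ_n − τ_data·x̄)/τ₀ = (50.0362·0.253629 − 0.242991·49.6) / 0.010638 = 0.638278/0.010638 ≈ 60.0.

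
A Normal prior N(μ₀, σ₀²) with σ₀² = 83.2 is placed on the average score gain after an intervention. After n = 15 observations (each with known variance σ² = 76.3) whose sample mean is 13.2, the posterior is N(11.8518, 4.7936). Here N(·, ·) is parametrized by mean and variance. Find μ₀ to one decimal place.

μ₀ = -10.2

The posterior mean is a precision-weighted average: μ_n = (τ₀μ₀ + τ_data·x̄)/(τ₀+τ_data), with τ₀=1/σ₀² and τ_data=n/σ².
Here τ₀ = 1/83.2 = 0.012019 and τ_data = 15/76.3 = 0.196592, so τ_n = 0.208611.
Rearranging for μ₀: μ₀ = (μ_n·τ_n − τ_data·x̄)/τ₀ = (11.8518·0.208611 − 0.196592·13.2) / 0.012019 = -0.122599/0.012019 ≈ -10.2.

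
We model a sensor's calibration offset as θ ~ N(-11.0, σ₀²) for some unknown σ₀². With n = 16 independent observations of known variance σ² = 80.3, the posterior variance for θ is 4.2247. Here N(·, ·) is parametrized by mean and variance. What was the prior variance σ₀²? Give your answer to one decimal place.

Posterior precision equals prior precision plus data precision: 1/σ_n² = 1/σ₀² + n/σ².
So 1/σ₀² = 1/4.2247 − 16/80.3 = 0.236703 − 0.199253 = 0.037450.
Hence σ₀² = 1/0.037450 ≈ 26.7.

σ₀² = 26.7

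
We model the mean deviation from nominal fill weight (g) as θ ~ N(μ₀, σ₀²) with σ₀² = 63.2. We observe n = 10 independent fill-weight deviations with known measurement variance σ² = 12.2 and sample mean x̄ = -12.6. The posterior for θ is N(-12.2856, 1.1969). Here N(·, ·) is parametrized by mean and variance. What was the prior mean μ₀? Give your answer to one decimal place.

The posterior mean is a precision-weighted average: μ_n = (τ₀μ₀ + τ_data·x̄)/(τ₀+τ_data), with τ₀=1/σ₀² and τ_data=n/σ².
Here τ₀ = 1/63.2 = 0.015823 and τ_data = 10/12.2 = 0.819672, so τ_n = 0.835495.
Rearranging for μ₀: μ₀ = (μ_n·τ_n − τ_data·x̄)/τ₀ = (-12.2856·0.835495 − 0.819672·-12.6) / 0.015823 = 0.063310/0.015823 ≈ 4.0.

μ₀ = 4.0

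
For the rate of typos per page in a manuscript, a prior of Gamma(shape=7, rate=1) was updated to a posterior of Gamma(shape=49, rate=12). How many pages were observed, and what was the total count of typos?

n = 11 pages with total 42 typos

Gamma–Poisson conjugacy: posterior shape = α + Σxᵢ, posterior rate = β + n.
Matching: Σxᵢ = 49 − 7 = 42 and n = 12 − 1 = 11.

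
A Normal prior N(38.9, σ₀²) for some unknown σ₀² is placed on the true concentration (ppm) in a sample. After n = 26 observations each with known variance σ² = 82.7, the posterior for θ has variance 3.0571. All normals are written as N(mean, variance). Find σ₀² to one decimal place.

Posterior precision equals prior precision plus data precision: 1/σ_n² = 1/σ₀² + n/σ².
So 1/σ₀² = 1/3.0571 − 26/82.7 = 0.327107 − 0.314389 = 0.012718.
Hence σ₀² = 1/0.012718 ≈ 78.6.

σ₀² = 78.6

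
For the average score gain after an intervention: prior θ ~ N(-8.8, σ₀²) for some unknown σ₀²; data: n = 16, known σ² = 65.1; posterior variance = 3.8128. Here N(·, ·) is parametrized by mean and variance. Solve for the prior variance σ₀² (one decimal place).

σ₀² = 60.6

Posterior precision equals prior precision plus data precision: 1/σ_n² = 1/σ₀² + n/σ².
So 1/σ₀² = 1/3.8128 − 16/65.1 = 0.262274 − 0.245776 = 0.016498.
Hence σ₀² = 1/0.016498 ≈ 60.6.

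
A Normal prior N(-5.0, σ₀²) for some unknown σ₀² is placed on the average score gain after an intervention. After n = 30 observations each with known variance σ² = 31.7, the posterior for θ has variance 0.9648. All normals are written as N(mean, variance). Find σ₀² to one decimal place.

σ₀² = 11.1

Posterior precision equals prior precision plus data precision: 1/σ_n² = 1/σ₀² + n/σ².
So 1/σ₀² = 1/0.9648 − 30/31.7 = 1.036484 − 0.946372 = 0.090112.
Hence σ₀² = 1/0.090112 ≈ 11.1.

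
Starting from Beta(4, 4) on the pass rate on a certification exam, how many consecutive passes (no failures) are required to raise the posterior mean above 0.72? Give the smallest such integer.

After k passes and 0 failures the posterior is Beta(4+k, 4), with mean (4+k)/(4+4+k).
Set (4+k)/(8+k) > 0.72 and solve: k > (0.72·8 − 4)/(1 − 0.72) = 6.286.
The smallest integer exceeding 6.286 is 7.

k = 7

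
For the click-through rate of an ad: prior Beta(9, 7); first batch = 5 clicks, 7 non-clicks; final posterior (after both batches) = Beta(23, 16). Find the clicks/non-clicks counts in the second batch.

9 clicks and 2 non-clicks

Because Beta–binomial updating is additive in the counts, the combined data contributed (α_post−α_prior, β_post−β_prior) successes and failures.
Total across both batches: 23−9=14 clicks, 16−7=9 non-clicks.
Subtract the first batch: 14−5=9 clicks and 9−7=2 non-clicks.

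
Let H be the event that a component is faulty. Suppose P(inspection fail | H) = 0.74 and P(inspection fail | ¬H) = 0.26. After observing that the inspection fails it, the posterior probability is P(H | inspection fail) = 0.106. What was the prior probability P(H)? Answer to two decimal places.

P(H) = 0.04

In odds form, posterior odds = prior odds × likelihood ratio, so prior odds = posterior odds ÷ LR.
Posterior odds = 0.106/(1−0.106) = 0.1186. LR = 0.74/0.26 = 2.8462.
Prior odds = 0.1186/2.8462 = 0.0417, so P(H) = 0.0417/(1+0.0417) ≈ 0.04.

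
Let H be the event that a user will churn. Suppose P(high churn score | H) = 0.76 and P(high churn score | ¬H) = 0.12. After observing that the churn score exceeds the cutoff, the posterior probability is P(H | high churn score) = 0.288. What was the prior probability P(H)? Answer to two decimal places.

Bayes' rule in odds form gives O(H|E) = O(H)·[P(E|H)/P(E|¬H)], hence O(H) = O(H|E)/LR.
Posterior odds = 0.288/(1−0.288) = 0.4045. LR = 0.76/0.12 = 6.3333.
Prior odds = 0.4045/6.3333 = 0.0639, so P(H) = 0.0639/(1+0.0639) ≈ 0.06.

P(H) = 0.06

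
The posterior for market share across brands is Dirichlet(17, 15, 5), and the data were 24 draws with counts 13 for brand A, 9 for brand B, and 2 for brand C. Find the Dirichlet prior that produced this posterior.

Dirichlet(4, 6, 3)

For a Dirichlet(α) prior with multinomial counts c, the posterior is Dirichlet(α + c) componentwise.
Subtract each count from the matching posterior parameter: 17−13=4, 15−9=6, 5−2=3.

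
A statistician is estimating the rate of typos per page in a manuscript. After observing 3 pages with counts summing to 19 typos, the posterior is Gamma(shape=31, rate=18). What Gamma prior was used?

A Gamma(α, β) prior (rate parametrization) on a Poisson rate with n observations summing to S gives posterior Gamma(α+S, β+n).
So α = 31 − 19 = 12 and β = 18 − 3 = 15.

Gamma(shape=12, rate=15)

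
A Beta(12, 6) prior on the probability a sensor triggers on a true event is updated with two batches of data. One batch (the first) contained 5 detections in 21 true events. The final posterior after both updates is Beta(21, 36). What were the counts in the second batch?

4 detections and 14 misses

Sequential conjugate updates are equivalent to a single update on the pooled data, so total successes = posterior α − prior α and total failures = posterior β − prior β.
Total across both batches: 21−12=9 detections, 36−6=30 misses.
Subtract the first batch: 9−5=4 detections and 30−16=14 misses.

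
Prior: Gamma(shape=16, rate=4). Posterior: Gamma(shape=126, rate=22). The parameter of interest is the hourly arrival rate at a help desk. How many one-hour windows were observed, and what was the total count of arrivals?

Gamma–Poisson conjugacy: posterior shape = α + Σxᵢ, posterior rate = β + n.
Matching: Σxᵢ = 126 − 16 = 110 and n = 22 − 4 = 18.

n = 18 one-hour windows with total 110 arrivals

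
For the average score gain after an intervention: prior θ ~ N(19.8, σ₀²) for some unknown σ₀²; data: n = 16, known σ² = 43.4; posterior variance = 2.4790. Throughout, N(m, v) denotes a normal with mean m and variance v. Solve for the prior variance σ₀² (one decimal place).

Posterior precision equals prior precision plus data precision: 1/σ_n² = 1/σ₀² + n/σ².
So 1/σ₀² = 1/2.4790 − 16/43.4 = 0.403388 − 0.368664 = 0.034724.
Hence σ₀² = 1/0.034724 ≈ 28.8.

σ₀² = 28.8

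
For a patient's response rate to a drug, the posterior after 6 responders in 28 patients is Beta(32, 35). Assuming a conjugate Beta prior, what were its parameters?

A Beta(a, b) prior with s successes and f failures in binomial data gives a Beta(a+s, b+f) posterior.
So a = 32 − 6 = 26 and b = 35 − 22 = 13.

Beta(26, 13)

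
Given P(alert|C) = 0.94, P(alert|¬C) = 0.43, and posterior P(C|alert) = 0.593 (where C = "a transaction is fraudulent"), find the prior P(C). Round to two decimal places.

Bayes' rule in odds form gives O(C|E) = O(C)·[P(E|C)/P(E|¬C)], hence O(C) = O(C|E)/LR.
Posterior odds = 0.593/(1−0.593) = 1.4570. LR = 0.94/0.43 = 2.1860.
Prior odds = 1.4570/2.1860 = 0.6665, so P(C) = 0.6665/(1+0.6665) ≈ 0.40.

P(C) = 0.40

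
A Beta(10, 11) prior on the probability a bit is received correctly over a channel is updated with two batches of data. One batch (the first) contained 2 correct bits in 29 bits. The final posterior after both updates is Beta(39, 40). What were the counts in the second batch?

27 correct bits and 2 errors

Because Beta–binomial updating is additive in the counts, the combined data contributed (α_post−α_prior, β_post−β_prior) successes and failures.
Total across both batches: 39−10=29 correct bits, 40−11=29 errors.
Subtract the first batch: 29−2=27 correct bits and 29−27=2 errors.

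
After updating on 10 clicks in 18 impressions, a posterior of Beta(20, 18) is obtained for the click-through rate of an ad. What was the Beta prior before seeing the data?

Under Beta–binomial conjugacy the posterior parameters are (α+s, β+f).
Subtract the data counts: 20−10=10, 18−8=10.

Beta(10, 10)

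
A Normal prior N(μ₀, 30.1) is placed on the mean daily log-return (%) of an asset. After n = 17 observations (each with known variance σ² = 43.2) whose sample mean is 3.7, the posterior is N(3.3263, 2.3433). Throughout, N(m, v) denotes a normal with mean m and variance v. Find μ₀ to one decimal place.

With known observation variance, the Normal–Normal posterior has precision τ_n = τ₀ + n/σ² and mean μ_n = (τ₀μ₀ + (n/σ²)x̄)/τ_n.
Here τ₀ = 1/30.1 = 0.033223 and τ_data = 17/43.2 = 0.393519, so τ_n = 0.426742.
Rearranging for μ₀: μ₀ = (μ_n·τ_n − τ_data·x̄)/τ₀ = (3.3263·0.426742 − 0.393519·3.7) / 0.033223 = -0.036548/0.033223 ≈ -1.1.

μ₀ = -1.1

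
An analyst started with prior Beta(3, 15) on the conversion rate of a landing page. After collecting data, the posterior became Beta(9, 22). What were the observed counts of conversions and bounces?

6 conversions and 7 bounces

Under Beta–binomial conjugacy the posterior parameters are (α+s, β+f).
So s = 9 − 3 = 6 and f = 22 − 15 = 7.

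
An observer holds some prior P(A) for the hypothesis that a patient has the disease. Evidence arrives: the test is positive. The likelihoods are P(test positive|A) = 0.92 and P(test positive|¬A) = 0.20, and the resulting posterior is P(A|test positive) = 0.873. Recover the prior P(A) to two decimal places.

Bayes' rule in odds form gives O(A|E) = O(A)·[P(E|A)/P(E|¬A)], hence O(A) = O(A|E)/LR.
Posterior odds = 0.873/(1−0.873) = 6.8740. LR = 0.92/0.20 = 4.6000.
Prior odds = 6.8740/4.6000 = 1.4943, so P(A) = 1.4943/(1+1.4943) ≈ 0.60.

P(A) = 0.60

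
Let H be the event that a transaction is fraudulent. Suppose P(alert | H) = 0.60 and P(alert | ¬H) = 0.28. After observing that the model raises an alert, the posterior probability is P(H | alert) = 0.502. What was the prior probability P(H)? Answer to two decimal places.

P(H) = 0.32

Bayes' rule in odds form gives O(H|E) = O(H)·[P(E|H)/P(E|¬H)], hence O(H) = O(H|E)/LR.
Posterior odds = 0.502/(1−0.502) = 1.0080. LR = 0.60/0.28 = 2.1429.
Prior odds = 1.0080/2.1429 = 0.4704, so P(H) = 0.4704/(1+0.4704) ≈ 0.32.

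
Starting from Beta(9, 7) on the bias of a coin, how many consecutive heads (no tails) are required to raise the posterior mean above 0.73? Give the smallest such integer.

After k heads and 0 tails the posterior is Beta(9+k, 7), with mean (9+k)/(9+7+k).
Set (9+k)/(16+k) > 0.73 and solve: k > (0.73·16 − 9)/(1 − 0.73) = 9.926.
The smallest integer exceeding 9.926 is 10.

k = 10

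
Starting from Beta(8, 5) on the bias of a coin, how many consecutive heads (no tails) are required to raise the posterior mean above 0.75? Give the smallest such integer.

k = 8

After k heads and 0 tails the posterior is Beta(8+k, 5), with mean (8+k)/(8+5+k).
Set (8+k)/(13+k) > 0.75 and solve: k > (0.75·13 − 8)/(1 − 0.75) = 7.000.
The smallest integer exceeding 7.000 is 8, and checking k=8: (16)/(21) = 0.7619 > 0.75.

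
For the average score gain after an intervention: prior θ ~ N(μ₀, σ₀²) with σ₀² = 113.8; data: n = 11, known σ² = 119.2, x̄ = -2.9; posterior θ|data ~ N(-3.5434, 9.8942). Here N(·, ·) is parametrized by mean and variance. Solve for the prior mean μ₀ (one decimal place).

The posterior mean is a precision-weighted average: μ_n = (τ₀μ₀ + τ_data·x̄)/(τ₀+τ_data), with τ₀=1/σ₀² and τ_data=n/σ².
Here τ₀ = 1/113.8 = 0.008787 and τ_data = 11/119.2 = 0.092282, so τ_n = 0.101069.
Rearranging for μ₀: μ₀ = (μ_n·τ_n − τ_data·x̄)/τ₀ = (-3.5434·0.101069 − 0.092282·-2.9) / 0.008787 = -0.090510/0.008787 ≈ -10.3.

μ₀ = -10.3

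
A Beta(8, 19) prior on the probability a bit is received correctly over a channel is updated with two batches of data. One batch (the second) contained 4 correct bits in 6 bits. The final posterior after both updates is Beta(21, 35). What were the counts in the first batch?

9 correct bits and 14 errors

Because Beta–binomial updating is additive in the counts, the combined data contributed (α_post−α_prior, β_post−β_prior) successes and failures.
Total across both batches: 21−8=13 correct bits, 35−19=16 errors.
Subtract the second batch: 13−4=9 correct bits and 16−2=14 errors.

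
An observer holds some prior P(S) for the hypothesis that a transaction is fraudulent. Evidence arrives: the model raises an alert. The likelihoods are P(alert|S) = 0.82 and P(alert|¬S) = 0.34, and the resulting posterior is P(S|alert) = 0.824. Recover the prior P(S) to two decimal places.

Bayes' rule in odds form gives O(S|E) = O(S)·[P(E|S)/P(E|¬S)], hence O(S) = O(S|E)/LR.
Posterior odds = 0.824/(1−0.824) = 4.6818. LR = 0.82/0.34 = 2.4118.
Prior odds = 4.6818/2.4118 = 1.9412, so P(S) = 1.9412/(1+1.9412) ≈ 0.66.

P(S) = 0.66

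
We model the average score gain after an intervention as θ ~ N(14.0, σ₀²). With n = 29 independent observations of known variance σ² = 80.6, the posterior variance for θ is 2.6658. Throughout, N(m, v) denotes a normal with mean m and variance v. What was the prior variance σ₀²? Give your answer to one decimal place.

σ₀² = 65.3

Posterior precision equals prior precision plus data precision: 1/σ_n² = 1/σ₀² + n/σ².
So 1/σ₀² = 1/2.6658 − 29/80.6 = 0.375122 − 0.359801 = 0.015321.
Hence σ₀² = 1/0.015321 ≈ 65.3.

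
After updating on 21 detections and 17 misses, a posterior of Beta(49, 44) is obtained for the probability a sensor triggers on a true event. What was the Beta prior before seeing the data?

Beta is conjugate to the binomial likelihood: posterior = Beta(α+s, β+f).
So α = 49 − 21 = 28 and β = 44 − 17 = 27.

Beta(28, 27)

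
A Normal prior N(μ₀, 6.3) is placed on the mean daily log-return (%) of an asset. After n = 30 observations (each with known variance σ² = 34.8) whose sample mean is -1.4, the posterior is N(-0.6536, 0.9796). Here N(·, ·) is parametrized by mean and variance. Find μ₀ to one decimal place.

μ₀ = 3.4

The posterior mean is a precision-weighted average: μ_n = (τ₀μ₀ + τ_data·x̄)/(τ₀+τ_data), with τ₀=1/σ₀² and τ_data=n/σ².
Here τ₀ = 1/6.3 = 0.158730 and τ_data = 30/34.8 = 0.862069, so τ_n = 1.020799.
Rearranging for μ₀: μ₀ = (μ_n·τ_n − τ_data·x̄)/τ₀ = (-0.6536·1.020799 − 0.862069·-1.4) / 0.158730 = 0.539702/0.158730 ≈ 3.4.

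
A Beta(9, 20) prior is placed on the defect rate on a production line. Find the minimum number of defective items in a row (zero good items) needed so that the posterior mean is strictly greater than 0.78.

After k defective items and 0 good items the posterior is Beta(9+k, 20), with mean (9+k)/(9+20+k).
Set (9+k)/(29+k) > 0.78 and solve: k > (0.78·29 − 9)/(1 − 0.78) = 61.909.
The smallest integer exceeding 61.909 is 62.

k = 62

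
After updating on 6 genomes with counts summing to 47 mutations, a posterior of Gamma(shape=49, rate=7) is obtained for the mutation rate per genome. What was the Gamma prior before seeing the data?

A Gamma(α, β) prior (rate parametrization) on a Poisson rate with n observations summing to S gives posterior Gamma(α+S, β+n).
So α = 49 − 47 = 2 and β = 7 − 6 = 1.

Gamma(shape=2, rate=1)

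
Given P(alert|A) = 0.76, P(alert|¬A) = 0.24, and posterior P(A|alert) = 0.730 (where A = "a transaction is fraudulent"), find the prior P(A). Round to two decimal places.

In odds form, posterior odds = prior odds × likelihood ratio, so prior odds = posterior odds ÷ LR.
Posterior odds = 0.730/(1−0.730) = 2.7037. LR = 0.76/0.24 = 3.1667.
Prior odds = 2.7037/3.1667 = 0.8538, so P(A) = 0.8538/(1+0.8538) ≈ 0.46.

P(A) = 0.46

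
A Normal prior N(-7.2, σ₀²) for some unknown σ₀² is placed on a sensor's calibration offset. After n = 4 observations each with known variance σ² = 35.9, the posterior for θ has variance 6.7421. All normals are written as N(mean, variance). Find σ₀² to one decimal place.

σ₀² = 27.1

Posterior precision equals prior precision plus data precision: 1/σ_n² = 1/σ₀² + n/σ².
So 1/σ₀² = 1/6.7421 − 4/35.9 = 0.148322 − 0.111421 = 0.036901.
Hence σ₀² = 1/0.036901 ≈ 27.1.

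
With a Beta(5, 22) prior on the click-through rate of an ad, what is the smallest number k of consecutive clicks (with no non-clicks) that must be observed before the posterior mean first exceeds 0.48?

After k clicks and 0 non-clicks the posterior is Beta(5+k, 22), with mean (5+k)/(5+22+k).
Set (5+k)/(27+k) > 0.48 and solve: k > (0.48·27 − 5)/(1 − 0.48) = 15.308.
The smallest integer exceeding 15.308 is 16, and checking k=16: (21)/(43) = 0.4884 > 0.48.

k = 16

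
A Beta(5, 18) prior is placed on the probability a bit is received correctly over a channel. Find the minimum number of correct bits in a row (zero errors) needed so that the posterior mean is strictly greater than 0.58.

k = 20

After k correct bits and 0 errors the posterior is Beta(5+k, 18), with mean (5+k)/(5+18+k).
Set (5+k)/(23+k) > 0.58 and solve: k > (0.58·23 − 5)/(1 − 0.58) = 19.857.
The smallest integer exceeding 19.857 is 20.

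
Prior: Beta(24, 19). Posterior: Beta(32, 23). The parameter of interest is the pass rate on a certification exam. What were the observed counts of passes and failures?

A Beta(α, β) prior with s successes and f failures in binomial data gives a Beta(α+s, β+f) posterior.
Match parameters: s=32−24=8, f=23−19=4.

8 passes and 4 failures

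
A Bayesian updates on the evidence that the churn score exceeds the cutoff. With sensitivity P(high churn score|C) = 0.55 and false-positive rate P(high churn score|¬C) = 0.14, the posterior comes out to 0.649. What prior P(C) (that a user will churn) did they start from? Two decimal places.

P(C) = 0.32

Bayes' rule in odds form gives O(C|E) = O(C)·[P(E|C)/P(E|¬C)], hence O(C) = O(C|E)/LR.
Posterior odds = 0.649/(1−0.649) = 1.8490. LR = 0.55/0.14 = 3.9286.
Prior odds = 1.8490/3.9286 = 0.4707, so P(C) = 0.4707/(1+0.4707) ≈ 0.32.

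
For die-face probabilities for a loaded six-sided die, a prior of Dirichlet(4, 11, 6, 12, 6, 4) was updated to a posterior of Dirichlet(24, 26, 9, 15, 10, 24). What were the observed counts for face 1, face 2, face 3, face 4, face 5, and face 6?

For a Dirichlet(α) prior with multinomial counts c, the posterior is Dirichlet(α + c) componentwise.
Counts are posterior − prior componentwise: 24−4=20, 26−11=15, 9−6=3, 15−12=3, 10−6=4, 24−4=20.

counts (20, 15, 3, 3, 4, 20)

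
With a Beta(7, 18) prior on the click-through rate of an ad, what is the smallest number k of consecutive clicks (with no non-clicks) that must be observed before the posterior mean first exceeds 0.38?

k = 5

After k clicks and 0 non-clicks the posterior is Beta(7+k, 18), with mean (7+k)/(7+18+k).
Set (7+k)/(25+k) > 0.38 and solve: k > (0.38·25 − 7)/(1 − 0.38) = 4.032.
The smallest integer exceeding 4.032 is 5, and checking k=5: (12)/(30) = 0.4000 > 0.38.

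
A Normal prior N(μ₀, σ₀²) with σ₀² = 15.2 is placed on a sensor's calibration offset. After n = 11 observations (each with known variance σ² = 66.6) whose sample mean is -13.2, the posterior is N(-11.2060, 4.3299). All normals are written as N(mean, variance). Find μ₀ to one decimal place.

μ₀ = -6.2

The posterior mean is a precision-weighted average: μ_n = (τ₀μ₀ + τ_data·x̄)/(τ₀+τ_data), with τ₀=1/σ₀² and τ_data=n/σ².
Here τ₀ = 1/15.2 = 0.065789 and τ_data = 11/66.6 = 0.165165, so τ_n = 0.230954.
Rearranging for μ₀: μ₀ = (μ_n·τ_n − τ_data·x̄)/τ₀ = (-11.2060·0.230954 − 0.165165·-13.2) / 0.065789 = -0.407893/0.065789 ≈ -6.2.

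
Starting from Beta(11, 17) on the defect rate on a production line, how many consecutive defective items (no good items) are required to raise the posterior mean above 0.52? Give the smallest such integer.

After k defective items and 0 good items the posterior is Beta(11+k, 17), with mean (11+k)/(11+17+k).
Set (11+k)/(28+k) > 0.52 and solve: k > (0.52·28 − 11)/(1 − 0.52) = 7.417.
The smallest integer exceeding 7.417 is 8, and checking k=8: (19)/(36) = 0.5278 > 0.52.

k = 8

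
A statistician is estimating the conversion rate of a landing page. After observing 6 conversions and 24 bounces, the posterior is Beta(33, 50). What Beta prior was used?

A Beta(α, β) prior with s successes and f failures in binomial data gives a Beta(α+s, β+f) posterior.
So α = 33 − 6 = 27 and β = 50 − 24 = 26.

Beta(27, 26)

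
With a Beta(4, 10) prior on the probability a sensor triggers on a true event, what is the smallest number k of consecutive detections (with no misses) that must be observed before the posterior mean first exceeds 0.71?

k = 21

After k detections and 0 misses the posterior is Beta(4+k, 10), with mean (4+k)/(4+10+k).
Set (4+k)/(14+k) > 0.71 and solve: k > (0.71·14 − 4)/(1 − 0.71) = 20.483.
The smallest integer exceeding 20.483 is 21, and checking k=21: (25)/(35) = 0.7143 > 0.71.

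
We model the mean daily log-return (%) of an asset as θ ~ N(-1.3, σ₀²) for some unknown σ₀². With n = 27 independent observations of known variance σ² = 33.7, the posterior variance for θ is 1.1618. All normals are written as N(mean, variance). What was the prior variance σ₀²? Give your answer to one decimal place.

σ₀² = 16.8

Posterior precision equals prior precision plus data precision: 1/σ_n² = 1/σ₀² + n/σ².
So 1/σ₀² = 1/1.1618 − 27/33.7 = 0.860733 − 0.801187 = 0.059546.
Hence σ₀² = 1/0.059546 ≈ 16.8.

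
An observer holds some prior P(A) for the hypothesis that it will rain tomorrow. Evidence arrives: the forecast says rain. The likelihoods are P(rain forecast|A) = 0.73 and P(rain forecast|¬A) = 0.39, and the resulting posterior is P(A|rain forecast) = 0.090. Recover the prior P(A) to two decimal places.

P(A) = 0.05

In odds form, posterior odds = prior odds × likelihood ratio, so prior odds = posterior odds ÷ LR.
Posterior odds = 0.090/(1−0.090) = 0.0989. LR = 0.73/0.39 = 1.8718.
Prior odds = 0.0989/1.8718 = 0.0528, so P(A) = 0.0528/(1+0.0528) ≈ 0.05.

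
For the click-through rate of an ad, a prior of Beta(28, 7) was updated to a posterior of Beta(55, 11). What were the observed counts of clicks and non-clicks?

27 clicks and 4 non-clicks

Under Beta–binomial conjugacy the posterior parameters are (α+s, β+f).
So s = 55 − 28 = 27 and f = 11 − 7 = 4.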